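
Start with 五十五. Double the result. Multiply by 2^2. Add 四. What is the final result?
Convert 五十五 (Chinese numeral) → 5×10 + 5 = 55 (decimal)
Start: 55
55 × 2 = 110
Convert 2^2 (power) → 4 (decimal)
110 × 4 = 440
Convert 四 (Chinese numeral) → 4 (decimal)
440 + 4 = 444
444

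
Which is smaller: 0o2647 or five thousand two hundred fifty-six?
Convert 0o2647 (octal) → 2×512 + 6×64 + 4×8 + 7 = 1447 (decimal)
Convert five thousand two hundred fifty-six (English words) → 5×1000 + 2×100 + 56 = 5256 (decimal)
Compare 1447 vs 5256: smaller = 1447
1447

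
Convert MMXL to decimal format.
Convert MMXL (Roman numeral) → 1000 + 1000 + 40 = 2040 (decimal)
2040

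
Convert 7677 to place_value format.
Convert 7677 (decimal) → 7677 = 7×1000 + 6×100 + 7×10 + 7 → 7 thousands, 6 hundreds, 7 tens, 7 ones (place-value notation)
7 thousands, 6 hundreds, 7 tens, 7 ones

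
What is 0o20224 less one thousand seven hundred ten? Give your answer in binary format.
Convert 0o20224 (octal) → 2×4096 + 2×64 + 2×8 + 4 = 8340 (decimal)
Convert one thousand seven hundred ten (English words) → 1×1000 + 7×100 + 10 = 1710 (decimal)
Compute 8340 - 1710 = 6630
Convert 6630 (decimal) → 6630 = 4096 + 2048 + 256 + 128 + 64 + 32 + 4 + 2 → 0b1100111100110 (binary)
0b1100111100110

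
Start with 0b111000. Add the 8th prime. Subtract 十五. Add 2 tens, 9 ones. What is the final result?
Convert 0b111000 (binary) → 32 + 16 + 8 = 56 (decimal)
Start: 56
Convert the 8th prime (prime index) → 19 (decimal)
56 + 19 = 75
Convert 十五 (Chinese numeral) → 1×10 + 5 = 15 (decimal)
75 - 15 = 60
Convert 2 tens, 9 ones (place-value notation) → 2×10 + 9 = 29 (decimal)
60 + 29 = 89
89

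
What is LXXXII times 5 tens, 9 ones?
Convert LXXXII (Roman numeral) → 50 + 10 + 10 + 10 + 1 + 1 = 82 (decimal)
Convert 5 tens, 9 ones (place-value notation) → 5×10 + 9 = 59 (decimal)
Compute 82 × 59 = 4838
4838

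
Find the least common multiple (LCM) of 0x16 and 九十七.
Convert 0x16 (hexadecimal) → 1×16 + 6 = 22 (decimal)
Convert 九十七 (Chinese numeral) → 9×10 + 7 = 97 (decimal)
Compute lcm(22, 97) = 2134
2134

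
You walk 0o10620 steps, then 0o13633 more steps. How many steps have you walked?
Convert 0o10620 (octal) → 1×4096 + 6×64 + 2×8 = 4496 (decimal)
Convert 0o13633 (octal) → 1×4096 + 3×512 + 6×64 + 3×8 + 3 = 6043 (decimal)
Compute 4496 + 6043 = 10539
10539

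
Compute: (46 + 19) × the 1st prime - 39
Convert the 1st prime (prime index) → 2 (decimal)
Expression in decimal: (46 + 19) × 2 - 39
Parentheses first: 46 + 19 = 65
Multiply: 65 × 2 = 130
Subtract: 130 - 39 = 91
91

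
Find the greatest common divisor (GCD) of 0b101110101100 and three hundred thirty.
Convert 0b101110101100 (binary) → 2048 + 512 + 256 + 128 + 32 + 8 + 4 = 2988 (decimal)
Convert three hundred thirty (English words) → 3×100 + 30 = 330 (decimal)
Compute gcd(2988, 330) = 6
6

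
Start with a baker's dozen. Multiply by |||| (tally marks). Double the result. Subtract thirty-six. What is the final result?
Convert a baker's dozen (colloquial) → 13 (decimal)
Start: 13
Convert |||| (tally marks) → 4 (decimal)
13 × 4 = 52
52 × 2 = 104
Convert thirty-six (English words) → 36 (decimal)
104 - 36 = 68
68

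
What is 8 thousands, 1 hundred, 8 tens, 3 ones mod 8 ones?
Convert 8 thousands, 1 hundred, 8 tens, 3 ones (place-value notation) → 8×1000 + 1×100 + 8×10 + 3 = 8183 (decimal)
Convert 8 ones (place-value notation) → 8 (decimal)
Compute 8183 mod 8 = 7
7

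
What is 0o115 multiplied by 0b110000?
Convert 0o115 (octal) → 1×64 + 1×8 + 5 = 77 (decimal)
Convert 0b110000 (binary) → 32 + 16 = 48 (decimal)
Compute 77 × 48 = 3696
3696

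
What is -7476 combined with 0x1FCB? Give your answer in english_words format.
Convert 0x1FCB (hexadecimal) → 1×4096 + 15×256 + 12×16 + 11 = 8139 (decimal)
Compute -7476 + 8139 = 663
Convert 663 (decimal) → 663 = 6×100 + 63 → six hundred sixty-three (English words)
six hundred sixty-three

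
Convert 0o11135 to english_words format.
Convert 0o11135 (octal) → 1×4096 + 1×512 + 1×64 + 3×8 + 5 = 4701 (decimal)
Convert 4701 (decimal) → 4701 = 4×1000 + 7×100 + 1 → four thousand seven hundred one (English words)
four thousand seven hundred one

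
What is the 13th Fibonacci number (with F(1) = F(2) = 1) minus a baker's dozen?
The 13th Fibonacci number (with F(1) = F(2) = 1): 1, 1, 2, 3, 5, 8, 13, 21, 34, 55, 89, 144, 233 → 233
Convert a baker's dozen (colloquial) → 13 (decimal)
Compute 233 - 13 = 220
220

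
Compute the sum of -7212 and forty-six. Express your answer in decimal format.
Convert forty-six (English words) → 46 (decimal)
Compute -7212 + 46 = -7166
-7166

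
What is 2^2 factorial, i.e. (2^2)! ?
Convert 2^2 (power) → 4 (decimal)
Compute 4! = 24
24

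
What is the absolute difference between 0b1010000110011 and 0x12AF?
Convert 0b1010000110011 (binary) → 4096 + 1024 + 32 + 16 + 2 + 1 = 5171 (decimal)
Convert 0x12AF (hexadecimal) → 1×4096 + 2×256 + 10×16 + 15 = 4783 (decimal)
Compute |5171 - 4783| = 388
388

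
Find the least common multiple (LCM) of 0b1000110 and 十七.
Convert 0b1000110 (binary) → 64 + 4 + 2 = 70 (decimal)
Convert 十七 (Chinese numeral) → 1×10 + 7 = 17 (decimal)
Compute lcm(70, 17) = 1190
1190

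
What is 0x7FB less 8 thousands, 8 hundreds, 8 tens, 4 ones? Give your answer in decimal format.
Convert 0x7FB (hexadecimal) → 7×256 + 15×16 + 11 = 2043 (decimal)
Convert 8 thousands, 8 hundreds, 8 tens, 4 ones (place-value notation) → 8×1000 + 8×100 + 8×10 + 4 = 8884 (decimal)
Compute 2043 - 8884 = -6841
-6841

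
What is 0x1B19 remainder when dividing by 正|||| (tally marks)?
Convert 0x1B19 (hexadecimal) → 1×4096 + 11×256 + 1×16 + 9 = 6937 (decimal)
Convert 正|||| (tally marks) → 5 + 4 = 9 (decimal)
Compute 6937 mod 9 = 7
7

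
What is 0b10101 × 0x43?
Convert 0b10101 (binary) → 16 + 4 + 1 = 21 (decimal)
Convert 0x43 (hexadecimal) → 4×16 + 3 = 67 (decimal)
Compute 21 × 67 = 1407
1407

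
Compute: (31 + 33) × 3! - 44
Convert 3! (factorial) → 6 (decimal)
Expression in decimal: (31 + 33) × 6 - 44
Parentheses first: 31 + 33 = 64
Multiply: 64 × 6 = 384
Subtract: 384 - 44 = 340
340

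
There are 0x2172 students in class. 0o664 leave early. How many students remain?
Convert 0x2172 (hexadecimal) → 2×4096 + 1×256 + 7×16 + 2 = 8562 (decimal)
Convert 0o664 (octal) → 6×64 + 6×8 + 4 = 436 (decimal)
Compute 8562 - 436 = 8126
8126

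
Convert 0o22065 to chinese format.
Convert 0o22065 (octal) → 2×4096 + 2×512 + 6×8 + 5 = 9269 (decimal)
Convert 9269 (decimal) → 9269 = 9×1000 + 2×100 + 6×10 + 9 → 九千二百六十九 (Chinese numeral)
九千二百六十九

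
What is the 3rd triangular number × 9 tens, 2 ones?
Convert the 3rd triangular number (triangular index) → 3×4/2 = 6 (decimal)
Convert 9 tens, 2 ones (place-value notation) → 9×10 + 2 = 92 (decimal)
Compute 6 × 92 = 552
552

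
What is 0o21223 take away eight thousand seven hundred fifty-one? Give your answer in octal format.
Convert 0o21223 (octal) → 2×4096 + 1×512 + 2×64 + 2×8 + 3 = 8851 (decimal)
Convert eight thousand seven hundred fifty-one (English words) → 8×1000 + 7×100 + 51 = 8751 (decimal)
Compute 8851 - 8751 = 100
Convert 100 (decimal) → 100 = 1×64 + 4×8 + 4 → 0o144 (octal)
0o144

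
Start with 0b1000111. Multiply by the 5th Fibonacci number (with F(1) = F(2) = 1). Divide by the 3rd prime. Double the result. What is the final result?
Convert 0b1000111 (binary) → 64 + 4 + 2 + 1 = 71 (decimal)
Start: 71
Convert the 5th Fibonacci number (with F(1) = F(2) = 1) (Fibonacci index) → 1, 1, 2, 3, 5 → 5 (decimal)
71 × 5 = 355
Convert the 3rd prime (prime index) → 5 (decimal)
355 ÷ 5 = 71
71 × 2 = 142
142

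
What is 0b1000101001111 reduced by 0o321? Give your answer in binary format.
Convert 0b1000101001111 (binary) → 4096 + 256 + 64 + 8 + 4 + 2 + 1 = 4431 (decimal)
Convert 0o321 (octal) → 3×64 + 2×8 + 1 = 209 (decimal)
Compute 4431 - 209 = 4222
Convert 4222 (decimal) → 4222 = 4096 + 64 + 32 + 16 + 8 + 4 + 2 → 0b1000001111110 (binary)
0b1000001111110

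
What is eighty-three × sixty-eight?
Convert eighty-three (English words) → 83 (decimal)
Convert sixty-eight (English words) → 68 (decimal)
Compute 83 × 68 = 5644
5644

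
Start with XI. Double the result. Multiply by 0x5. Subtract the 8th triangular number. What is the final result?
Convert XI (Roman numeral) → 10 + 1 = 11 (decimal)
Start: 11
11 × 2 = 22
Convert 0x5 (hexadecimal) → 5 (decimal)
22 × 5 = 110
Convert the 8th triangular number (triangular index) → 8×9/2 = 36 (decimal)
110 - 36 = 74
74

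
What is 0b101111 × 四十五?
Convert 0b101111 (binary) → 32 + 8 + 4 + 2 + 1 = 47 (decimal)
Convert 四十五 (Chinese numeral) → 4×10 + 5 = 45 (decimal)
Compute 47 × 45 = 2115
2115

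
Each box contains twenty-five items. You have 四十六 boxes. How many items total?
Convert twenty-five (English words) → 25 (decimal)
Convert 四十六 (Chinese numeral) → 4×10 + 6 = 46 (decimal)
Compute 25 × 46 = 1150
1150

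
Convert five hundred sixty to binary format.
Convert five hundred sixty (English words) → 5×100 + 60 = 560 (decimal)
Convert 560 (decimal) → 560 = 512 + 32 + 16 → 0b1000110000 (binary)
0b1000110000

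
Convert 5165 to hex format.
Convert 5165 (decimal) → 5165 = 1×4096 + 4×256 + 2×16 + 13 → 0x142D (hexadecimal)
0x142D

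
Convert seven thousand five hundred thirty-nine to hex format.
Convert seven thousand five hundred thirty-nine (English words) → 7×1000 + 5×100 + 39 = 7539 (decimal)
Convert 7539 (decimal) → 7539 = 1×4096 + 13×256 + 7×16 + 3 → 0x1D73 (hexadecimal)
0x1D73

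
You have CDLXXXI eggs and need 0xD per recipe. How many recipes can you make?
Convert CDLXXXI (Roman numeral) → 400 + 50 + 10 + 10 + 10 + 1 = 481 (decimal)
Convert 0xD (hexadecimal) → 13 (decimal)
Compute 481 ÷ 13 = 37
37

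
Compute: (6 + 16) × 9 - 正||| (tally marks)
Convert 正||| (tally marks) → 5 + 3 = 8 (decimal)
Expression in decimal: (6 + 16) × 9 - 8
Parentheses first: 6 + 16 = 22
Multiply: 22 × 9 = 198
Subtract: 198 - 8 = 190
190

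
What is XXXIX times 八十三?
Convert XXXIX (Roman numeral) → 10 + 10 + 10 + 9 = 39 (decimal)
Convert 八十三 (Chinese numeral) → 8×10 + 3 = 83 (decimal)
Compute 39 × 83 = 3237
3237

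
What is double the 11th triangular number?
The 11th triangular number = 11×12/2 = 66
Compute 66 × 2 = 132
132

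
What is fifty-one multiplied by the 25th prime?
Convert fifty-one (English words) → 51 (decimal)
Convert the 25th prime (prime index) → 97 (decimal)
Compute 51 × 97 = 4947
4947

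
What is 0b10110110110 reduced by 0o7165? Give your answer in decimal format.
Convert 0b10110110110 (binary) → 1024 + 256 + 128 + 32 + 16 + 4 + 2 = 1462 (decimal)
Convert 0o7165 (octal) → 7×512 + 1×64 + 6×8 + 5 = 3701 (decimal)
Compute 1462 - 3701 = -2239
-2239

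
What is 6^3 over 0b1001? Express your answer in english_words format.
Convert 6^3 (power) → 216 (decimal)
Convert 0b1001 (binary) → 8 + 1 = 9 (decimal)
Compute 216 ÷ 9 = 24
Convert 24 (decimal) → twenty-four (English words)
twenty-four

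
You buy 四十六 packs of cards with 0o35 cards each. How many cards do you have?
Convert 0o35 (octal) → 3×8 + 5 = 29 (decimal)
Convert 四十六 (Chinese numeral) → 4×10 + 6 = 46 (decimal)
Compute 29 × 46 = 1334
1334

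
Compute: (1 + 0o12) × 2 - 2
Convert 0o12 (octal) → 1×8 + 2 = 10 (decimal)
Expression in decimal: (1 + 10) × 2 - 2
Parentheses first: 1 + 10 = 11
Multiply: 11 × 2 = 22
Subtract: 22 - 2 = 20
20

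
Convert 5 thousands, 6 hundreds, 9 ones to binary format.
Convert 5 thousands, 6 hundreds, 9 ones (place-value notation) → 5×1000 + 6×100 + 9 = 5609 (decimal)
Convert 5609 (decimal) → 5609 = 4096 + 1024 + 256 + 128 + 64 + 32 + 8 + 1 → 0b1010111101001 (binary)
0b1010111101001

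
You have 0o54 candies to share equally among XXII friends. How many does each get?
Convert 0o54 (octal) → 5×8 + 4 = 44 (decimal)
Convert XXII (Roman numeral) → 10 + 10 + 1 + 1 = 22 (decimal)
Compute 44 ÷ 22 = 2
2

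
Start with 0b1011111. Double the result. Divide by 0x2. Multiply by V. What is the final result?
Convert 0b1011111 (binary) → 64 + 16 + 8 + 4 + 2 + 1 = 95 (decimal)
Start: 95
95 × 2 = 190
Convert 0x2 (hexadecimal) → 2 (decimal)
190 ÷ 2 = 95
Convert V (Roman numeral) → 5 (decimal)
95 × 5 = 475
475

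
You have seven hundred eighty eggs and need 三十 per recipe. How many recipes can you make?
Convert seven hundred eighty (English words) → 7×100 + 80 = 780 (decimal)
Convert 三十 (Chinese numeral) → 3×10 = 30 (decimal)
Compute 780 ÷ 30 = 26
26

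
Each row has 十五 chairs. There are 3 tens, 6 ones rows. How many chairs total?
Convert 十五 (Chinese numeral) → 1×10 + 5 = 15 (decimal)
Convert 3 tens, 6 ones (place-value notation) → 3×10 + 6 = 36 (decimal)
Compute 15 × 36 = 540
540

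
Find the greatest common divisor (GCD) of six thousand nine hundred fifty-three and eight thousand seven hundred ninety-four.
Convert six thousand nine hundred fifty-three (English words) → 6×1000 + 9×100 + 53 = 6953 (decimal)
Convert eight thousand seven hundred ninety-four (English words) → 8×1000 + 7×100 + 94 = 8794 (decimal)
Compute gcd(6953, 8794) = 1
1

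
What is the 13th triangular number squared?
The 13th triangular number = 13×14/2 = 91
Compute 91² = 91 × 91 = 8281
8281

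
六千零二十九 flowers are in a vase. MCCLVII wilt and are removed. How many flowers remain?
Convert 六千零二十九 (Chinese numeral) → 6×1000 + 2×10 + 9 = 6029 (decimal)
Convert MCCLVII (Roman numeral) → 1000 + 100 + 100 + 50 + 5 + 1 + 1 = 1257 (decimal)
Compute 6029 - 1257 = 4772
4772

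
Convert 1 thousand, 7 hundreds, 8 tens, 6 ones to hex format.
Convert 1 thousand, 7 hundreds, 8 tens, 6 ones (place-value notation) → 1×1000 + 7×100 + 8×10 + 6 = 1786 (decimal)
Convert 1786 (decimal) → 1786 = 6×256 + 15×16 + 10 → 0x6FA (hexadecimal)
0x6FA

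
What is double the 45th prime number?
The 45th prime number = 197
Compute 197 × 2 = 394
394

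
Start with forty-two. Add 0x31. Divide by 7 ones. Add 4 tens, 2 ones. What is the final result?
Convert forty-two (English words) → 42 (decimal)
Start: 42
Convert 0x31 (hexadecimal) → 3×16 + 1 = 49 (decimal)
42 + 49 = 91
Convert 7 ones (place-value notation) → 7 (decimal)
91 ÷ 7 = 13
Convert 4 tens, 2 ones (place-value notation) → 4×10 + 2 = 42 (decimal)
13 + 42 = 55
55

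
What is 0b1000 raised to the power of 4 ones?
Convert 0b1000 (binary) → 8 (decimal)
Convert 4 ones (place-value notation) → 4 (decimal)
Compute 8 ^ 4 = 4096
4096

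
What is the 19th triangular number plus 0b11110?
The 19th triangular number = 19×20/2 = 190
Convert 0b11110 (binary) → 16 + 8 + 4 + 2 = 30 (decimal)
Compute 190 + 30 = 220
220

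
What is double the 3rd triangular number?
The 3rd triangular number = 3×4/2 = 6
Compute 6 × 2 = 12
12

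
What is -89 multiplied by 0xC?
Convert 0xC (hexadecimal) → 12 (decimal)
Compute -89 × 12 = -1068
-1068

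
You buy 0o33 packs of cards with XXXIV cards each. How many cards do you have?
Convert XXXIV (Roman numeral) → 10 + 10 + 10 + 4 = 34 (decimal)
Convert 0o33 (octal) → 3×8 + 3 = 27 (decimal)
Compute 34 × 27 = 918
918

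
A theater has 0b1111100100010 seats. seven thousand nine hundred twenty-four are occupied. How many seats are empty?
Convert 0b1111100100010 (binary) → 4096 + 2048 + 1024 + 512 + 256 + 32 + 2 = 7970 (decimal)
Convert seven thousand nine hundred twenty-four (English words) → 7×1000 + 9×100 + 24 = 7924 (decimal)
Compute 7970 - 7924 = 46
46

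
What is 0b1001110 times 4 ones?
Convert 0b1001110 (binary) → 64 + 8 + 4 + 2 = 78 (decimal)
Convert 4 ones (place-value notation) → 4 (decimal)
Compute 78 × 4 = 312
312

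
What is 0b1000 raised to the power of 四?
Convert 0b1000 (binary) → 8 (decimal)
Convert 四 (Chinese numeral) → 4 (decimal)
Compute 8 ^ 4 = 4096
4096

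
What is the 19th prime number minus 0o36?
The 19th prime number = 67
Convert 0o36 (octal) → 3×8 + 6 = 30 (decimal)
Compute 67 - 30 = 37
37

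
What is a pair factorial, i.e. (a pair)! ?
Convert a pair (colloquial) → 2 (decimal)
Compute 2! = 2
2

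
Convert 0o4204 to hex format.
Convert 0o4204 (octal) → 4×512 + 2×64 + 4 = 2180 (decimal)
Convert 2180 (decimal) → 2180 = 8×256 + 8×16 + 4 → 0x884 (hexadecimal)
0x884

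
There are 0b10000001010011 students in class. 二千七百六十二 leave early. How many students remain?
Convert 0b10000001010011 (binary) → 8192 + 64 + 16 + 2 + 1 = 8275 (decimal)
Convert 二千七百六十二 (Chinese numeral) → 2×1000 + 7×100 + 6×10 + 2 = 2762 (decimal)
Compute 8275 - 2762 = 5513
5513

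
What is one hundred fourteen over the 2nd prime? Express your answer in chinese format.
Convert one hundred fourteen (English words) → 1×100 + 14 = 114 (decimal)
Convert the 2nd prime (prime index) → 3 (decimal)
Compute 114 ÷ 3 = 38
Convert 38 (decimal) → 38 = 3×10 + 8 → 三十八 (Chinese numeral)
三十八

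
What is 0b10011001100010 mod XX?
Convert 0b10011001100010 (binary) → 8192 + 1024 + 512 + 64 + 32 + 2 = 9826 (decimal)
Convert XX (Roman numeral) → 10 + 10 = 20 (decimal)
Compute 9826 mod 20 = 6
6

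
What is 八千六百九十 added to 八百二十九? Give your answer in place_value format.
Convert 八千六百九十 (Chinese numeral) → 8×1000 + 6×100 + 9×10 = 8690 (decimal)
Convert 八百二十九 (Chinese numeral) → 8×100 + 2×10 + 9 = 829 (decimal)
Compute 8690 + 829 = 9519
Convert 9519 (decimal) → 9519 = 9×1000 + 5×100 + 1×10 + 9 → 9 thousands, 5 hundreds, 1 ten, 9 ones (place-value notation)
9 thousands, 5 hundreds, 1 ten, 9 ones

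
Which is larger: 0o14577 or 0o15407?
Convert 0o14577 (octal) → 1×4096 + 4×512 + 5×64 + 7×8 + 7 = 6527 (decimal)
Convert 0o15407 (octal) → 1×4096 + 5×512 + 4×64 + 7 = 6919 (decimal)
Compare 6527 vs 6919: larger = 6919
6919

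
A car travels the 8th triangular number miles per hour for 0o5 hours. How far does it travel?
Convert the 8th triangular number (triangular index) → 8×9/2 = 36 (decimal)
Convert 0o5 (octal) → 5 (decimal)
Compute 36 × 5 = 180
180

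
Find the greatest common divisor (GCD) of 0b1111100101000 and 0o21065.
Convert 0b1111100101000 (binary) → 4096 + 2048 + 1024 + 512 + 256 + 32 + 8 = 7976 (decimal)
Convert 0o21065 (octal) → 2×4096 + 1×512 + 6×8 + 5 = 8757 (decimal)
Compute gcd(7976, 8757) = 1
1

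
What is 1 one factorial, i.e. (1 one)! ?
Convert 1 one (place-value notation) → 1 (decimal)
Compute 1! = 1
1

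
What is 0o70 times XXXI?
Convert 0o70 (octal) → 7×8 = 56 (decimal)
Convert XXXI (Roman numeral) → 10 + 10 + 10 + 1 = 31 (decimal)
Compute 56 × 31 = 1736
1736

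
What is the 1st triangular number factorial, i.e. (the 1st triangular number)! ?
Convert the 1st triangular number (triangular index) → 1×2/2 = 1 (decimal)
Compute 1! = 1
1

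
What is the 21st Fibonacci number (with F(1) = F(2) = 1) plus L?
The 21st Fibonacci number (with F(1) = F(2) = 1) = 10946
Convert L (Roman numeral) → 50 (decimal)
Compute 10946 + 50 = 10996
10996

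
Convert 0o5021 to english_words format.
Convert 0o5021 (octal) → 5×512 + 2×8 + 1 = 2577 (decimal)
Convert 2577 (decimal) → 2577 = 2×1000 + 5×100 + 77 → two thousand five hundred seventy-seven (English words)
two thousand five hundred seventy-seven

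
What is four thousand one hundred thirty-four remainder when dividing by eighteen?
Convert four thousand one hundred thirty-four (English words) → 4×1000 + 1×100 + 34 = 4134 (decimal)
Convert eighteen (English words) → 18 (decimal)
Compute 4134 mod 18 = 12
12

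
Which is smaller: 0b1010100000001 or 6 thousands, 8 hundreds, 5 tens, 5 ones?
Convert 0b1010100000001 (binary) → 4096 + 1024 + 256 + 1 = 5377 (decimal)
Convert 6 thousands, 8 hundreds, 5 tens, 5 ones (place-value notation) → 6×1000 + 8×100 + 5×10 + 5 = 6855 (decimal)
Compare 5377 vs 6855: smaller = 5377
5377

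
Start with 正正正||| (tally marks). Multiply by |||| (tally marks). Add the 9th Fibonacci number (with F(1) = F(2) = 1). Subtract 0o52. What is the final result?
Convert 正正正||| (tally marks) → 5 + 5 + 5 + 3 = 18 (decimal)
Start: 18
Convert |||| (tally marks) → 4 (decimal)
18 × 4 = 72
Convert the 9th Fibonacci number (with F(1) = F(2) = 1) (Fibonacci index) → 1, 1, 2, 3, 5, 8, 13, 21, 34 → 34 (decimal)
72 + 34 = 106
Convert 0o52 (octal) → 5×8 + 2 = 42 (decimal)
106 - 42 = 64
64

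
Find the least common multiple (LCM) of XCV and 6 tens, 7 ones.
Convert XCV (Roman numeral) → 90 + 5 = 95 (decimal)
Convert 6 tens, 7 ones (place-value notation) → 6×10 + 7 = 67 (decimal)
Compute lcm(95, 67) = 6365
6365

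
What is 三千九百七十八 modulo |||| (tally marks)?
Convert 三千九百七十八 (Chinese numeral) → 3×1000 + 9×100 + 7×10 + 8 = 3978 (decimal)
Convert |||| (tally marks) → 4 (decimal)
Compute 3978 mod 4 = 2
2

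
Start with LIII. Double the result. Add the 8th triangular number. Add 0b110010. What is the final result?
Convert LIII (Roman numeral) → 50 + 1 + 1 + 1 = 53 (decimal)
Start: 53
53 × 2 = 106
Convert the 8th triangular number (triangular index) → 8×9/2 = 36 (decimal)
106 + 36 = 142
Convert 0b110010 (binary) → 32 + 16 + 2 = 50 (decimal)
142 + 50 = 192
192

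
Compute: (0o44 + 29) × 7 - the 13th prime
Convert 0o44 (octal) → 4×8 + 4 = 36 (decimal)
Convert the 13th prime (prime index) → 41 (decimal)
Expression in decimal: (36 + 29) × 7 - 41
Parentheses first: 36 + 29 = 65
Multiply: 65 × 7 = 455
Subtract: 455 - 41 = 414
414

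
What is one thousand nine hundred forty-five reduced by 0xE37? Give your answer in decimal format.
Convert one thousand nine hundred forty-five (English words) → 1×1000 + 9×100 + 45 = 1945 (decimal)
Convert 0xE37 (hexadecimal) → 14×256 + 3×16 + 7 = 3639 (decimal)
Compute 1945 - 3639 = -1694
-1694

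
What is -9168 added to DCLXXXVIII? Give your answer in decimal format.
Convert DCLXXXVIII (Roman numeral) → 500 + 100 + 50 + 10 + 10 + 10 + 5 + 1 + 1 + 1 = 688 (decimal)
Compute -9168 + 688 = -8480
-8480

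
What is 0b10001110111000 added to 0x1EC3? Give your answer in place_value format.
Convert 0b10001110111000 (binary) → 8192 + 512 + 256 + 128 + 32 + 16 + 8 = 9144 (decimal)
Convert 0x1EC3 (hexadecimal) → 1×4096 + 14×256 + 12×16 + 3 = 7875 (decimal)
Compute 9144 + 7875 = 17019
Convert 17019 (decimal) → 17019 = 17×1000 + 1×10 + 9 → 17 thousands, 1 ten, 9 ones (place-value notation)
17 thousands, 1 ten, 9 ones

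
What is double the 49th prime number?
The 49th prime number = 227
Compute 227 × 2 = 454
454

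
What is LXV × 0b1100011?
Convert LXV (Roman numeral) → 50 + 10 + 5 = 65 (decimal)
Convert 0b1100011 (binary) → 64 + 32 + 2 + 1 = 99 (decimal)
Compute 65 × 99 = 6435
6435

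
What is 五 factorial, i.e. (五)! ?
Convert 五 (Chinese numeral) → 5 (decimal)
Compute 5! = 120
120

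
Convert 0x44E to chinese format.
Convert 0x44E (hexadecimal) → 4×256 + 4×16 + 14 = 1102 (decimal)
Convert 1102 (decimal) → 1102 = 1×1000 + 1×100 + 2 → 一千一百零二 (Chinese numeral)
一千一百零二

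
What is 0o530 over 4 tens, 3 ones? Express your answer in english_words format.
Convert 0o530 (octal) → 5×64 + 3×8 = 344 (decimal)
Convert 4 tens, 3 ones (place-value notation) → 4×10 + 3 = 43 (decimal)
Compute 344 ÷ 43 = 8
Convert 8 (decimal) → eight (English words)
eight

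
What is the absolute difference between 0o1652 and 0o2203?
Convert 0o1652 (octal) → 1×512 + 6×64 + 5×8 + 2 = 938 (decimal)
Convert 0o2203 (octal) → 2×512 + 2×64 + 3 = 1155 (decimal)
Compute |938 - 1155| = 217
217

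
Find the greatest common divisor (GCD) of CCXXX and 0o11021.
Convert CCXXX (Roman numeral) → 100 + 100 + 10 + 10 + 10 = 230 (decimal)
Convert 0o11021 (octal) → 1×4096 + 1×512 + 2×8 + 1 = 4625 (decimal)
Compute gcd(230, 4625) = 5
5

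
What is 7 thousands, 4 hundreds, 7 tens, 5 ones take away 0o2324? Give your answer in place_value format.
Convert 7 thousands, 4 hundreds, 7 tens, 5 ones (place-value notation) → 7×1000 + 4×100 + 7×10 + 5 = 7475 (decimal)
Convert 0o2324 (octal) → 2×512 + 3×64 + 2×8 + 4 = 1236 (decimal)
Compute 7475 - 1236 = 6239
Convert 6239 (decimal) → 6239 = 6×1000 + 2×100 + 3×10 + 9 → 6 thousands, 2 hundreds, 3 tens, 9 ones (place-value notation)
6 thousands, 2 hundreds, 3 tens, 9 ones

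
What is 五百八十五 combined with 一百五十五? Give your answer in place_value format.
Convert 五百八十五 (Chinese numeral) → 5×100 + 8×10 + 5 = 585 (decimal)
Convert 一百五十五 (Chinese numeral) → 1×100 + 5×10 + 5 = 155 (decimal)
Compute 585 + 155 = 740
Convert 740 (decimal) → 740 = 7×100 + 4×10 → 7 hundreds, 4 tens (place-value notation)
7 hundreds, 4 tens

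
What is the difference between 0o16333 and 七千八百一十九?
Convert 0o16333 (octal) → 1×4096 + 6×512 + 3×64 + 3×8 + 3 = 7387 (decimal)
Convert 七千八百一十九 (Chinese numeral) → 7×1000 + 8×100 + 1×10 + 9 = 7819 (decimal)
Difference: |7387 - 7819| = 432
432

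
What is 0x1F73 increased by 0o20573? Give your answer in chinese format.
Convert 0x1F73 (hexadecimal) → 1×4096 + 15×256 + 7×16 + 3 = 8051 (decimal)
Convert 0o20573 (octal) → 2×4096 + 5×64 + 7×8 + 3 = 8571 (decimal)
Compute 8051 + 8571 = 16622
Convert 16622 (decimal) → 16622 = 1×10000 + 6×1000 + 6×100 + 2×10 + 2 → 一万六千六百二十二 (Chinese numeral)
一万六千六百二十二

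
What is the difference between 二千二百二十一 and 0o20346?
Convert 二千二百二十一 (Chinese numeral) → 2×1000 + 2×100 + 2×10 + 1 = 2221 (decimal)
Convert 0o20346 (octal) → 2×4096 + 3×64 + 4×8 + 6 = 8422 (decimal)
Difference: |2221 - 8422| = 6201
6201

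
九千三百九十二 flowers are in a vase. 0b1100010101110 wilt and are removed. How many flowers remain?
Convert 九千三百九十二 (Chinese numeral) → 9×1000 + 3×100 + 9×10 + 2 = 9392 (decimal)
Convert 0b1100010101110 (binary) → 4096 + 2048 + 128 + 32 + 8 + 4 + 2 = 6318 (decimal)
Compute 9392 - 6318 = 3074
3074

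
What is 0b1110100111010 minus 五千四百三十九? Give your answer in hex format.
Convert 0b1110100111010 (binary) → 4096 + 2048 + 1024 + 256 + 32 + 16 + 8 + 2 = 7482 (decimal)
Convert 五千四百三十九 (Chinese numeral) → 5×1000 + 4×100 + 3×10 + 9 = 5439 (decimal)
Compute 7482 - 5439 = 2043
Convert 2043 (decimal) → 2043 = 7×256 + 15×16 + 11 → 0x7FB (hexadecimal)
0x7FB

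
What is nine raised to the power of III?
Convert nine (English words) → 9 (decimal)
Convert III (Roman numeral) → 1 + 1 + 1 = 3 (decimal)
Compute 9 ^ 3 = 729
729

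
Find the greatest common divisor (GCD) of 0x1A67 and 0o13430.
Convert 0x1A67 (hexadecimal) → 1×4096 + 10×256 + 6×16 + 7 = 6759 (decimal)
Convert 0o13430 (octal) → 1×4096 + 3×512 + 4×64 + 3×8 = 5912 (decimal)
Compute gcd(6759, 5912) = 1
1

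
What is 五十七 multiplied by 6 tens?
Convert 五十七 (Chinese numeral) → 5×10 + 7 = 57 (decimal)
Convert 6 tens (place-value notation) → 6×10 = 60 (decimal)
Compute 57 × 60 = 3420
3420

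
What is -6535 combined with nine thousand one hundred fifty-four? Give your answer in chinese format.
Convert nine thousand one hundred fifty-four (English words) → 9×1000 + 1×100 + 54 = 9154 (decimal)
Compute -6535 + 9154 = 2619
Convert 2619 (decimal) → 2619 = 2×1000 + 6×100 + 1×10 + 9 → 二千六百一十九 (Chinese numeral)
二千六百一十九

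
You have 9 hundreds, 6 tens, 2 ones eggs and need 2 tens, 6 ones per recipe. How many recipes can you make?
Convert 9 hundreds, 6 tens, 2 ones (place-value notation) → 9×100 + 6×10 + 2 = 962 (decimal)
Convert 2 tens, 6 ones (place-value notation) → 2×10 + 6 = 26 (decimal)
Compute 962 ÷ 26 = 37
37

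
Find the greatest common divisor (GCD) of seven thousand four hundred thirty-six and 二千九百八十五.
Convert seven thousand four hundred thirty-six (English words) → 7×1000 + 4×100 + 36 = 7436 (decimal)
Convert 二千九百八十五 (Chinese numeral) → 2×1000 + 9×100 + 8×10 + 5 = 2985 (decimal)
Compute gcd(7436, 2985) = 1
1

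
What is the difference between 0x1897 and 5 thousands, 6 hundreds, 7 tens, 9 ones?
Convert 0x1897 (hexadecimal) → 1×4096 + 8×256 + 9×16 + 7 = 6295 (decimal)
Convert 5 thousands, 6 hundreds, 7 tens, 9 ones (place-value notation) → 5×1000 + 6×100 + 7×10 + 9 = 5679 (decimal)
Difference: |6295 - 5679| = 616
616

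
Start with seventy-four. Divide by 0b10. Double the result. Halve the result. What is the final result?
Convert seventy-four (English words) → 74 (decimal)
Start: 74
Convert 0b10 (binary) → 2 (decimal)
74 ÷ 2 = 37
37 × 2 = 74
74 ÷ 2 = 37
37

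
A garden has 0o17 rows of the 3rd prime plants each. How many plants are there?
Convert the 3rd prime (prime index) → 5 (decimal)
Convert 0o17 (octal) → 1×8 + 7 = 15 (decimal)
Compute 5 × 15 = 75
75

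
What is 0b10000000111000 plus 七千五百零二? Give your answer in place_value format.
Convert 0b10000000111000 (binary) → 8192 + 32 + 16 + 8 = 8248 (decimal)
Convert 七千五百零二 (Chinese numeral) → 7×1000 + 5×100 + 2 = 7502 (decimal)
Compute 8248 + 7502 = 15750
Convert 15750 (decimal) → 15750 = 15×1000 + 7×100 + 5×10 → 15 thousands, 7 hundreds, 5 tens (place-value notation)
15 thousands, 7 hundreds, 5 tens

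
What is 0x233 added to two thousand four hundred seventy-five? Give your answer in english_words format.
Convert 0x233 (hexadecimal) → 2×256 + 3×16 + 3 = 563 (decimal)
Convert two thousand four hundred seventy-five (English words) → 2×1000 + 4×100 + 75 = 2475 (decimal)
Compute 563 + 2475 = 3038
Convert 3038 (decimal) → 3038 = 3×1000 + 38 → three thousand thirty-eight (English words)
three thousand thirty-eight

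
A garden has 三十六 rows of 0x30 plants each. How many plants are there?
Convert 0x30 (hexadecimal) → 3×16 = 48 (decimal)
Convert 三十六 (Chinese numeral) → 3×10 + 6 = 36 (decimal)
Compute 48 × 36 = 1728
1728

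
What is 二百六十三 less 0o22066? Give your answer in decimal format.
Convert 二百六十三 (Chinese numeral) → 2×100 + 6×10 + 3 = 263 (decimal)
Convert 0o22066 (octal) → 2×4096 + 2×512 + 6×8 + 6 = 9270 (decimal)
Compute 263 - 9270 = -9007
-9007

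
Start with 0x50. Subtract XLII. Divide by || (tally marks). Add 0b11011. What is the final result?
Convert 0x50 (hexadecimal) → 5×16 = 80 (decimal)
Start: 80
Convert XLII (Roman numeral) → 40 + 1 + 1 = 42 (decimal)
80 - 42 = 38
Convert || (tally marks) → 2 (decimal)
38 ÷ 2 = 19
Convert 0b11011 (binary) → 16 + 8 + 2 + 1 = 27 (decimal)
19 + 27 = 46
46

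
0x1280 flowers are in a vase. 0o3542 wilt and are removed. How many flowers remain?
Convert 0x1280 (hexadecimal) → 1×4096 + 2×256 + 8×16 = 4736 (decimal)
Convert 0o3542 (octal) → 3×512 + 5×64 + 4×8 + 2 = 1890 (decimal)
Compute 4736 - 1890 = 2846
2846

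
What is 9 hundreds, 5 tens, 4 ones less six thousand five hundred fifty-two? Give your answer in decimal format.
Convert 9 hundreds, 5 tens, 4 ones (place-value notation) → 9×100 + 5×10 + 4 = 954 (decimal)
Convert six thousand five hundred fifty-two (English words) → 6×1000 + 5×100 + 52 = 6552 (decimal)
Compute 954 - 6552 = -5598
-5598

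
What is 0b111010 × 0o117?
Convert 0b111010 (binary) → 32 + 16 + 8 + 2 = 58 (decimal)
Convert 0o117 (octal) → 1×64 + 1×8 + 7 = 79 (decimal)
Compute 58 × 79 = 4582
4582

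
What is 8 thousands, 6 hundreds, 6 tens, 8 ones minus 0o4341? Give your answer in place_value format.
Convert 8 thousands, 6 hundreds, 6 tens, 8 ones (place-value notation) → 8×1000 + 6×100 + 6×10 + 8 = 8668 (decimal)
Convert 0o4341 (octal) → 4×512 + 3×64 + 4×8 + 1 = 2273 (decimal)
Compute 8668 - 2273 = 6395
Convert 6395 (decimal) → 6395 = 6×1000 + 3×100 + 9×10 + 5 → 6 thousands, 3 hundreds, 9 tens, 5 ones (place-value notation)
6 thousands, 3 hundreds, 9 tens, 5 ones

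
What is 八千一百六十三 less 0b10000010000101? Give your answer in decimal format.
Convert 八千一百六十三 (Chinese numeral) → 8×1000 + 1×100 + 6×10 + 3 = 8163 (decimal)
Convert 0b10000010000101 (binary) → 8192 + 128 + 4 + 1 = 8325 (decimal)
Compute 8163 - 8325 = -162
-162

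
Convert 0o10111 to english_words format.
Convert 0o10111 (octal) → 1×4096 + 1×64 + 1×8 + 1 = 4169 (decimal)
Convert 4169 (decimal) → 4169 = 4×1000 + 1×100 + 69 → four thousand one hundred sixty-nine (English words)
four thousand one hundred sixty-nine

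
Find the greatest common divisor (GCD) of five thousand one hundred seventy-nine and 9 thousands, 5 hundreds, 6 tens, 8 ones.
Convert five thousand one hundred seventy-nine (English words) → 5×1000 + 1×100 + 79 = 5179 (decimal)
Convert 9 thousands, 5 hundreds, 6 tens, 8 ones (place-value notation) → 9×1000 + 5×100 + 6×10 + 8 = 9568 (decimal)
Compute gcd(5179, 9568) = 1
1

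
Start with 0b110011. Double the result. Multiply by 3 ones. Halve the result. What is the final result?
Convert 0b110011 (binary) → 32 + 16 + 2 + 1 = 51 (decimal)
Start: 51
51 × 2 = 102
Convert 3 ones (place-value notation) → 3 (decimal)
102 × 3 = 306
306 ÷ 2 = 153
153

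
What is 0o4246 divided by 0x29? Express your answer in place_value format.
Convert 0o4246 (octal) → 4×512 + 2×64 + 4×8 + 6 = 2214 (decimal)
Convert 0x29 (hexadecimal) → 2×16 + 9 = 41 (decimal)
Compute 2214 ÷ 41 = 54
Convert 54 (decimal) → 54 = 5×10 + 4 → 5 tens, 4 ones (place-value notation)
5 tens, 4 ones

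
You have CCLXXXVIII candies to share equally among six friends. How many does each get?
Convert CCLXXXVIII (Roman numeral) → 100 + 100 + 50 + 10 + 10 + 10 + 5 + 1 + 1 + 1 = 288 (decimal)
Convert six (English words) → 6 (decimal)
Compute 288 ÷ 6 = 48
48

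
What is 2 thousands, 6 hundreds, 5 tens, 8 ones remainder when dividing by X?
Convert 2 thousands, 6 hundreds, 5 tens, 8 ones (place-value notation) → 2×1000 + 6×100 + 5×10 + 8 = 2658 (decimal)
Convert X (Roman numeral) → 10 (decimal)
Compute 2658 mod 10 = 8
8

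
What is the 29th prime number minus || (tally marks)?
The 29th prime number = 109
Convert || (tally marks) → 2 (decimal)
Compute 109 - 2 = 107
107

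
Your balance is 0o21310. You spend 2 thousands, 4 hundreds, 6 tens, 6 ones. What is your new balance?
Convert 0o21310 (octal) → 2×4096 + 1×512 + 3×64 + 1×8 = 8904 (decimal)
Convert 2 thousands, 4 hundreds, 6 tens, 6 ones (place-value notation) → 2×1000 + 4×100 + 6×10 + 6 = 2466 (decimal)
Compute 8904 - 2466 = 6438
6438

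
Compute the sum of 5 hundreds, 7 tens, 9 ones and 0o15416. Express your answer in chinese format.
Convert 5 hundreds, 7 tens, 9 ones (place-value notation) → 5×100 + 7×10 + 9 = 579 (decimal)
Convert 0o15416 (octal) → 1×4096 + 5×512 + 4×64 + 1×8 + 6 = 6926 (decimal)
Compute 579 + 6926 = 7505
Convert 7505 (decimal) → 7505 = 7×1000 + 5×100 + 5 → 七千五百零五 (Chinese numeral)
七千五百零五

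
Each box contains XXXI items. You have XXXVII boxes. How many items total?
Convert XXXI (Roman numeral) → 10 + 10 + 10 + 1 = 31 (decimal)
Convert XXXVII (Roman numeral) → 10 + 10 + 10 + 5 + 1 + 1 = 37 (decimal)
Compute 31 × 37 = 1147
1147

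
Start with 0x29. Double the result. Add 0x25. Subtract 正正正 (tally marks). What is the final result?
Convert 0x29 (hexadecimal) → 2×16 + 9 = 41 (decimal)
Start: 41
41 × 2 = 82
Convert 0x25 (hexadecimal) → 2×16 + 5 = 37 (decimal)
82 + 37 = 119
Convert 正正正 (tally marks) → 5 + 5 + 5 = 15 (decimal)
119 - 15 = 104
104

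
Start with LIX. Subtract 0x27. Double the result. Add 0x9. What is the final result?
Convert LIX (Roman numeral) → 50 + 9 = 59 (decimal)
Start: 59
Convert 0x27 (hexadecimal) → 2×16 + 7 = 39 (decimal)
59 - 39 = 20
20 × 2 = 40
Convert 0x9 (hexadecimal) → 9 (decimal)
40 + 9 = 49
49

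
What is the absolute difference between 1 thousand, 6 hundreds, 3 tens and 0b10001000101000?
Convert 1 thousand, 6 hundreds, 3 tens (place-value notation) → 1×1000 + 6×100 + 3×10 = 1630 (decimal)
Convert 0b10001000101000 (binary) → 8192 + 512 + 32 + 8 = 8744 (decimal)
Compute |1630 - 8744| = 7114
7114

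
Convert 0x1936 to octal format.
Convert 0x1936 (hexadecimal) → 1×4096 + 9×256 + 3×16 + 6 = 6454 (decimal)
Convert 6454 (decimal) → 6454 = 1×4096 + 4×512 + 4×64 + 6×8 + 6 → 0o14466 (octal)
0o14466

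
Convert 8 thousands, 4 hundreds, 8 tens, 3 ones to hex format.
Convert 8 thousands, 4 hundreds, 8 tens, 3 ones (place-value notation) → 8×1000 + 4×100 + 8×10 + 3 = 8483 (decimal)
Convert 8483 (decimal) → 8483 = 2×4096 + 1×256 + 2×16 + 3 → 0x2123 (hexadecimal)
0x2123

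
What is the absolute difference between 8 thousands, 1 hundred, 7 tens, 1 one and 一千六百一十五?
Convert 8 thousands, 1 hundred, 7 tens, 1 one (place-value notation) → 8×1000 + 1×100 + 7×10 + 1 = 8171 (decimal)
Convert 一千六百一十五 (Chinese numeral) → 1×1000 + 6×100 + 1×10 + 5 = 1615 (decimal)
Compute |8171 - 1615| = 6556
6556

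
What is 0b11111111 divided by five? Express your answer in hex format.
Convert 0b11111111 (binary) → 128 + 64 + 32 + 16 + 8 + 4 + 2 + 1 = 255 (decimal)
Convert five (English words) → 5 (decimal)
Compute 255 ÷ 5 = 51
Convert 51 (decimal) → 51 = 3×16 + 3 → 0x33 (hexadecimal)
0x33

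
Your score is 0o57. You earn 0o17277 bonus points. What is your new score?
Convert 0o57 (octal) → 5×8 + 7 = 47 (decimal)
Convert 0o17277 (octal) → 1×4096 + 7×512 + 2×64 + 7×8 + 7 = 7871 (decimal)
Compute 47 + 7871 = 7918
7918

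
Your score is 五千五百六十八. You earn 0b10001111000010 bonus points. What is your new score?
Convert 五千五百六十八 (Chinese numeral) → 5×1000 + 5×100 + 6×10 + 8 = 5568 (decimal)
Convert 0b10001111000010 (binary) → 8192 + 512 + 256 + 128 + 64 + 2 = 9154 (decimal)
Compute 5568 + 9154 = 14722
14722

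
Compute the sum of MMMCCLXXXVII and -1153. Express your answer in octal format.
Convert MMMCCLXXXVII (Roman numeral) → 1000 + 1000 + 1000 + 100 + 100 + 50 + 10 + 10 + 10 + 5 + 1 + 1 = 3287 (decimal)
Compute 3287 + -1153 = 2134
Convert 2134 (decimal) → 2134 = 4×512 + 1×64 + 2×8 + 6 → 0o4126 (octal)
0o4126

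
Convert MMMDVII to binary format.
Convert MMMDVII (Roman numeral) → 1000 + 1000 + 1000 + 500 + 5 + 1 + 1 = 3507 (decimal)
Convert 3507 (decimal) → 3507 = 2048 + 1024 + 256 + 128 + 32 + 16 + 2 + 1 → 0b110110110011 (binary)
0b110110110011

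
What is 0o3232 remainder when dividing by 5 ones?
Convert 0o3232 (octal) → 3×512 + 2×64 + 3×8 + 2 = 1690 (decimal)
Convert 5 ones (place-value notation) → 5 (decimal)
Compute 1690 mod 5 = 0
0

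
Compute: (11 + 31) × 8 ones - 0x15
Convert 8 ones (place-value notation) → 8 (decimal)
Convert 0x15 (hexadecimal) → 1×16 + 5 = 21 (decimal)
Expression in decimal: (11 + 31) × 8 - 21
Parentheses first: 11 + 31 = 42
Multiply: 42 × 8 = 336
Subtract: 336 - 21 = 315
315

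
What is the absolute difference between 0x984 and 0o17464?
Convert 0x984 (hexadecimal) → 9×256 + 8×16 + 4 = 2436 (decimal)
Convert 0o17464 (octal) → 1×4096 + 7×512 + 4×64 + 6×8 + 4 = 7988 (decimal)
Compute |2436 - 7988| = 5552
5552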